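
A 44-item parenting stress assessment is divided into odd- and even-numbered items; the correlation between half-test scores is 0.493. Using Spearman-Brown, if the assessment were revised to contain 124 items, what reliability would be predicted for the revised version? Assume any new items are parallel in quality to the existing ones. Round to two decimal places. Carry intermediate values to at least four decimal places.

0.85

First correct the split-half correlation to full-test reliability: r_full = 2 × 0.493 / (1 + 0.493) ≈ 0.6604
Length factor from 44 to 124 items: n = 124/44 = 2.8182
r_new = n·r_full / (1 + (n − 1)·r_full) = 1.8611 / 2.2007 ≈ 0.8457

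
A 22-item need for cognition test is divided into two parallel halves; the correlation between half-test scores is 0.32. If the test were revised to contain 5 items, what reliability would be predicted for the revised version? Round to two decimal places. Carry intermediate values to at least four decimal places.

Spearman-Brown correction (n = 2): r_full = 2·0.32/(1 + 0.32) = 0.4848
Then adjust to 5 items: n = 5/22 = 0.2273
r_new = n·r_full / (1 + (n − 1)·r_full) = 0.1102 / 0.6254 ≈ 0.1762

0.18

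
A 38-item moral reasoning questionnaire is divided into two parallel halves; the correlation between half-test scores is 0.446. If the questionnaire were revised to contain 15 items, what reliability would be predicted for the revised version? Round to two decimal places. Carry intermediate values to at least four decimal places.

Full-test reliability from the split-half r: r_full = 2(0.446)/(1 + 0.446) = 0.6169
Then adjust to 15 items: n = 15/38 = 0.3947
r_new = n·r_full / (1 + (n − 1)·r_full) = 0.2435 / 0.6266 ≈ 0.3886

0.39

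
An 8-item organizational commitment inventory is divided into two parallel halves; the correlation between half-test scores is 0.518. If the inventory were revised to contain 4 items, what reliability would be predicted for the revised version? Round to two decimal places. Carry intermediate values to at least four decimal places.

0.52

First correct the split-half correlation to full-test reliability: r_full = 2 × 0.518 / (1 + 0.518) ≈ 0.6825
Length factor from 8 to 4 items: n = 4/8 = 0.5000
r_new = n·r_full / (1 + (n − 1)·r_full) = 0.3412 / 0.6587 ≈ 0.5180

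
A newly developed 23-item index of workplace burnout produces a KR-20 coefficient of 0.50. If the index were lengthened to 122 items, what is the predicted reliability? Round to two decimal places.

The new length is 122/23 = 5.3043 times the old.
Apply the Spearman-Brown prophecy formula, r' = nr / [1 + (n − 1)r]:
r_new = (5.3043 × 0.50) / (1 + (5.3043 − 1) × 0.50)
     = 2.6521 / 3.1521 = 0.8414

0.84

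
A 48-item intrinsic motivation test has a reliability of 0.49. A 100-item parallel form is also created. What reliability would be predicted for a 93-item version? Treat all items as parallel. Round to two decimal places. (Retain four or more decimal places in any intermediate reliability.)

The 100-item form is not needed; work directly from the 48-item form with n = 93/48 = 1.9375.
r_{93} = n·r / (1 + (n − 1)·r) = 0.9494 / 1.4594 ≈ 0.6505

0.65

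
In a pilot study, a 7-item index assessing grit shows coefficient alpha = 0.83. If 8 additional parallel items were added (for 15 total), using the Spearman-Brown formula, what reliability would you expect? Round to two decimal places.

The new length is 15/7 = 2.1429 times the old.
r_new = 2.1429·0.83 / [1 + (2.1429 − 1)·0.83]
r_new = 1.7786 / 1.9486 ≈ 0.9128

0.91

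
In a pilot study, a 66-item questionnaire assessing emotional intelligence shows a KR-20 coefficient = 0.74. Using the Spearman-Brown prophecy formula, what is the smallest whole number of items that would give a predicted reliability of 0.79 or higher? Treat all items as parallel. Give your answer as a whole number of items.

Spearman-Brown solved for the length factor n:
n = r*(1 − r) / [ r (1 − r*) ]
n = 0.79(1 − 0.74) / [0.74(1 − 0.79)]
n = 0.2054 / 0.1554 ≈ 1.3218
Items needed = n × 66 = 1.3218 × 66 ≈ 87.24 → round up to 88

88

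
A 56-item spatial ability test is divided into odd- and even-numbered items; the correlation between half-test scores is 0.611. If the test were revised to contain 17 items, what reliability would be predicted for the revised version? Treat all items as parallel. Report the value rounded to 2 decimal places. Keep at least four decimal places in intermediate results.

0.49

Full-test reliability from the split-half r: r_full = 2(0.611)/(1 + 0.611) = 0.7585
Then adjust to 17 items: n = 17/56 = 0.3036
r_new = n·r_full / (1 + (n − 1)·r_full) = 0.2303 / 0.4718 ≈ 0.4881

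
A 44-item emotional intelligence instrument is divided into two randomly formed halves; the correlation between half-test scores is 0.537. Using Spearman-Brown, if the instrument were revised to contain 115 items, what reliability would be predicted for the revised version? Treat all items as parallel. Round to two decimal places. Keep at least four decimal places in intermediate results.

First correct the split-half correlation to full-test reliability: r_full = 2 × 0.537 / (1 + 0.537) ≈ 0.6988
Then adjust to 115 items: n = 115/44 = 2.6136
r_new = n·r_full / (1 + (n − 1)·r_full) = 1.8264 / 2.1276 ≈ 0.8584

0.86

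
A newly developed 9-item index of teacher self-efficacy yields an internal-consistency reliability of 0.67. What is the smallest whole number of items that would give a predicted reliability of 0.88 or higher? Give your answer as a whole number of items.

33

Rearranging the Spearman-Brown formula for n,
n = r_target (1 − r_old) / [ r_old (1 − r_target) ]
n = [0.88 × 0.33] / [0.67 × 0.12]
n = 0.2904 / 0.0804 ≈ 3.6119
So the test needs 3.6119 × 9 ≈ 32.51 items; rounding up, 33.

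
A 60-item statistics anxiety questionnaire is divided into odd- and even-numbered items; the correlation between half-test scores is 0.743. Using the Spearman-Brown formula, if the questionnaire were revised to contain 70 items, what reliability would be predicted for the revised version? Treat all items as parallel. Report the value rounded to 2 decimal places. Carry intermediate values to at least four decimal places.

Spearman-Brown correction (n = 2): r_full = 2·0.743/(1 + 0.743) = 0.8526
Then adjust to 70 items: n = 70/60 = 1.1667
r_new = n·r_full / (1 + (n − 1)·r_full) = 0.9947 / 1.1421 ≈ 0.8709

0.87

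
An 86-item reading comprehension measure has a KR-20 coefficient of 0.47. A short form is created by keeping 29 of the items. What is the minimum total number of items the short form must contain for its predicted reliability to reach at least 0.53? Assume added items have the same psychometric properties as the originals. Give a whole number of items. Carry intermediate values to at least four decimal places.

First, r for the 29-item form: n = 29/86 = 0.3372, so r_29 = 0.3372·0.47/(1 + (0.3372 − 1)·0.47) = 0.2302
Length factor from the short form to reach 0.53: n' = 0.53(1 − 0.2302) / [0.2302(1 − 0.53)] ≈ 3.7709
Total items = 3.7709 × 29 = 109.36, rounded up to 110.

110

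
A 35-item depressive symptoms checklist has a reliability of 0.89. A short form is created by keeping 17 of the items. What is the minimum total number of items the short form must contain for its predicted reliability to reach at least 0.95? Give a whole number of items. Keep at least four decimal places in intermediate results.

83

Short-form reliability: n = 17/35 = 0.4857; r_17 = n·r/(1+(n−1)r) ≈ 0.7972
Then solve for n' with r_old = 0.7972, r_target = 0.95: n' = 0.95(1 − 0.7972)/[0.7972(1 − 0.95)] = 4.8334
Total items = 4.8334 × 17 = 82.17, rounded up to 83.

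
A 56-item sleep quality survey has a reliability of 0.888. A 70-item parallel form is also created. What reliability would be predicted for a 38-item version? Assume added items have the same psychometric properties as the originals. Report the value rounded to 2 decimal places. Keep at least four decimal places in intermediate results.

0.84

Only the ratio of lengths matters: n = 38/56 = 0.6786
r_{38} = n·r / (1 + (n − 1)·r) = 0.6026 / 0.7146 ≈ 0.8433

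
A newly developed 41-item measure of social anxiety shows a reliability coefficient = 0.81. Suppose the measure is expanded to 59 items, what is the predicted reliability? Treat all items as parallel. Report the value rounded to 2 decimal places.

The new length is 59/41 = 1.439 times the old.
Spearman-Brown: r_new = n·r / (1 + (n − 1)·r)
r_new = (1.439 × 0.81) / (1 + (1.439 − 1) × 0.81)
     = 1.1656 / 1.3556 = 0.8598

0.86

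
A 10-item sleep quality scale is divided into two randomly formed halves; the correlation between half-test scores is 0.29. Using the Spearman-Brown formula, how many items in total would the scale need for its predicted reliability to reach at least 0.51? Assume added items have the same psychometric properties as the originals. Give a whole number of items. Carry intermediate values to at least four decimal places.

r_full = 2(0.29)/(1 + 0.29) = 0.4496
n = r_tgt(1 − r_full) / [r_full(1 − r_tgt)] = 0.51 × 0.5504 / (0.4496 × 0.49) ≈ 1.2742
Items = 1.2742 × 10 ≈ 12.74 → 13

13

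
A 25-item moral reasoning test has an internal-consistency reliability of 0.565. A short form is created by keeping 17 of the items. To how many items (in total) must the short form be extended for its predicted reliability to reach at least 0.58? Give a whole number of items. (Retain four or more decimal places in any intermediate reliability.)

Short-form reliability: n = 17/25 = 0.6800; r_17 = n·r/(1+(n−1)r) ≈ 0.4690
Length factor from the short form to reach 0.58: n' = 0.58(1 − 0.4690) / [0.4690(1 − 0.58)] ≈ 1.5635
Items = 1.5635 × 17 ≈ 26.58 → 27

27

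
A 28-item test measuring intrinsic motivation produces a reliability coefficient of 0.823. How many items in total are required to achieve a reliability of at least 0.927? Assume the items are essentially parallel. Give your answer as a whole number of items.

n = [0.927 × 0.177] / [0.823 × 0.073]
  = 0.164079 / 0.060079 = 2.7311
2.7311 × 28 = 76.47 → 77 items

77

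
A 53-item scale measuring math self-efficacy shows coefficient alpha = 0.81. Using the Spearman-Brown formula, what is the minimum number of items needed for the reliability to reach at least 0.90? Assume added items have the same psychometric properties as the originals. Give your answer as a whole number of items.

112

n = [0.90 × 0.19] / [0.81 × 0.10]
  = 0.1710 / 0.0810 = 2.1111
2.1111 × 53 = 111.89 → 112 items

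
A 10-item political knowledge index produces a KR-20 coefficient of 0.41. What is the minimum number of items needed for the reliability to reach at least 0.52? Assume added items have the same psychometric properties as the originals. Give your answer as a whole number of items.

16

Spearman-Brown solved for the length factor n:
n = r*(1 − r) / [ r (1 − r*) ]
n = 0.52(1 − 0.41) / [0.41(1 − 0.52)]
n = 0.3068 / 0.1968 ≈ 1.5589
Items needed = n × 10 = 1.5589 × 10 ≈ 15.59 → round up to 16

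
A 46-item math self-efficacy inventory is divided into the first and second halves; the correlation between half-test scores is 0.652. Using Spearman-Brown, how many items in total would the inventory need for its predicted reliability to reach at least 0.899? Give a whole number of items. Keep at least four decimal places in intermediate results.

110

r_full = 2(0.652)/(1 + 0.652) = 0.7893
Solve Spearman-Brown for n: n = 0.899(1 − 0.7893) / [0.7893(1 − 0.899)] = 2.3761
Items = 2.3761 × 46 ≈ 109.30 → 110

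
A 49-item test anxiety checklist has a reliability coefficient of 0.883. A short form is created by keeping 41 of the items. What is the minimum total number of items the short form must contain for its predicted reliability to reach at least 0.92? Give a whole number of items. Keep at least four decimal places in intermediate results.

Short-form reliability: n = 41/49 = 0.8367; r_41 = n·r/(1+(n−1)r) ≈ 0.8633
Then solve for n' with r_old = 0.8633, r_target = 0.92: n' = 0.92(1 − 0.8633)/[0.8633(1 − 0.92)] = 1.8210
Items = 1.8210 × 41 ≈ 74.66 → 75

75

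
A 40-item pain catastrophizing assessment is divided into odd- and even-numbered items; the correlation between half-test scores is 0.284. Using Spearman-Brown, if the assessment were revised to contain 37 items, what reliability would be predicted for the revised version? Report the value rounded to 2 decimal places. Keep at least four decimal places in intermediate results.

First correct the split-half correlation to full-test reliability: r_full = 2 × 0.284 / (1 + 0.284) ≈ 0.4424
Length factor from 40 to 37 items: n = 37/40 = 0.9250
r_new = n·r_full / (1 + (n − 1)·r_full) = 0.4092 / 0.9668 ≈ 0.4233

0.42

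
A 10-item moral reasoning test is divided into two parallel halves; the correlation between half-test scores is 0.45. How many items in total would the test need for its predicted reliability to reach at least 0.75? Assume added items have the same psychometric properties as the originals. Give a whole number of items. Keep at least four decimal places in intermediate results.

19

Corrected full-test reliability: r_full = 2 × 0.45 / (1 + 0.45) ≈ 0.6207
n = r_tgt(1 − r_full) / [r_full(1 − r_tgt)] = 0.75 × 0.3793 / (0.6207 × 0.25) ≈ 1.8333
Items = 1.8333 × 10 ≈ 18.33 → 19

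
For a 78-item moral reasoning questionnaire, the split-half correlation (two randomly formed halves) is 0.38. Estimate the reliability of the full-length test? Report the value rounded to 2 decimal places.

0.55

Each half is half the length of the full test, so the full test is n = 2 times a half.
r_full = 2r_hh / (1 + r_hh) = 2 × 0.38 / (1 + 0.38)
r_full = 0.7600 / 1.3800 ≈ 0.5507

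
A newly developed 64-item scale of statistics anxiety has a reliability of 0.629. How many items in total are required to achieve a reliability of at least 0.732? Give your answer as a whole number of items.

Invert Spearman-Brown to solve for n:
n = r_target (1 − r_old) / [ r_old (1 − r_target) ]
n = 0.732 × (1 − 0.629) / [ 0.629 × (1 − 0.732) ]
n = 0.271572 / 0.168572 ≈ 1.6110
1.6110 × 64 = 103.10 → 104 items

104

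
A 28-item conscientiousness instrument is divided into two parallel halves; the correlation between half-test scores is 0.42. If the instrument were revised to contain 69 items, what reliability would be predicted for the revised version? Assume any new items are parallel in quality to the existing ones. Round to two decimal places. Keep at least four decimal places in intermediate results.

Spearman-Brown correction (n = 2): r_full = 2·0.42/(1 + 0.42) = 0.5915
Then adjust to 69 items: n = 69/28 = 2.4643
r_new = n·r_full / (1 + (n − 1)·r_full) = 1.4576 / 1.8661 ≈ 0.7811

0.78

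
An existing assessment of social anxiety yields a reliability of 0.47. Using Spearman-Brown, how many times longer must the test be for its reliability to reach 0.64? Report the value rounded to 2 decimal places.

2.00

n = 0.64(1 − 0.47) / [0.47(1 − 0.64)]
  = 0.3392 / 0.1692 = 2.0047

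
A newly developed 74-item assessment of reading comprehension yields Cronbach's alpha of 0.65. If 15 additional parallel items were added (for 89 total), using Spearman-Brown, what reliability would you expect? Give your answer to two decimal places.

Length ratio n = 89/74 = 1.2027
Spearman-Brown: r_new = n·r / (1 + (n − 1)·r)
r_new = 1.2027·0.65 / [1 + (1.2027 − 1)·0.65]
r_new = 0.7818 / 1.1318 ≈ 0.6908

0.69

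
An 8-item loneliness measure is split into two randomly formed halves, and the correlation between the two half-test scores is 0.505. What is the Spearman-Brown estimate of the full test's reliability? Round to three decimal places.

The full test is twice the length of either half (n = 2).
r_full = 2(0.505) / (1 + 0.505)
       = 1.0100 / 1.5050 = 0.6711

0.671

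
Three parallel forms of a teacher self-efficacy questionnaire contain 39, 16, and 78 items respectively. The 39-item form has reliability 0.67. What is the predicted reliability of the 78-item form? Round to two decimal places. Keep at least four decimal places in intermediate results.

0.80

The 16-item form is not needed; work directly from the 39-item form with n = 78/39 = 2.0000.
r_{78} = n·r / (1 + (n − 1)·r) = 1.3400 / 1.6700 ≈ 0.8024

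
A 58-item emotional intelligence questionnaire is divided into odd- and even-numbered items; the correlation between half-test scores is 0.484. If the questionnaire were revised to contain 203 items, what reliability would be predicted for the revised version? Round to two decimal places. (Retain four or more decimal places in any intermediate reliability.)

0.87

Full-test reliability from the split-half r: r_full = 2(0.484)/(1 + 0.484) = 0.6523
Length factor from 58 to 203 items: n = 203/58 = 3.5000
r_new = n·r_full / (1 + (n − 1)·r_full) = 2.2830 / 2.6307 ≈ 0.8678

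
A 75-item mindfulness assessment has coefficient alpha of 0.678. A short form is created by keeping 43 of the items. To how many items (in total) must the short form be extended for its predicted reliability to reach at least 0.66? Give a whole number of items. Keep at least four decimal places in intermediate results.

70

Short-form reliability: n = 43/75 = 0.5733; r_43 = n·r/(1+(n−1)r) ≈ 0.5469
Length factor from the short form to reach 0.66: n' = 0.66(1 − 0.5469) / [0.5469(1 − 0.66)] ≈ 1.6082
Items = 1.6082 × 43 ≈ 69.15 → 70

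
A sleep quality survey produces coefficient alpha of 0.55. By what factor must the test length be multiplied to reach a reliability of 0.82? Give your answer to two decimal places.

3.73

n = 0.82 × (1 − 0.55) / [ 0.55 × (1 − 0.82) ]
n = 0.3690 / 0.0990 ≈ 3.7273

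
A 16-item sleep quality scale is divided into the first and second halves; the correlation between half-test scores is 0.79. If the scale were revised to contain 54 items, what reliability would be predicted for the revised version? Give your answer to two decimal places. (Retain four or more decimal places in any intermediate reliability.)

First correct the split-half correlation to full-test reliability: r_full = 2 × 0.79 / (1 + 0.79) ≈ 0.8827
Then adjust to 54 items: n = 54/16 = 3.3750
r_new = n·r_full / (1 + (n − 1)·r_full) = 2.9791 / 3.0964 ≈ 0.9621

0.96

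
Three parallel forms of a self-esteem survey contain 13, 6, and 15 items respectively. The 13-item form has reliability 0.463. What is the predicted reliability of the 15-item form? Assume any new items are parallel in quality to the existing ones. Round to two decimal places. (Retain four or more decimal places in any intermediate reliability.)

The 6-item form is not needed; work directly from the 13-item form with n = 15/13 = 1.1538.
r_{15} = n·r / (1 + (n − 1)·r) = 0.5342 / 1.0712 ≈ 0.4987

0.50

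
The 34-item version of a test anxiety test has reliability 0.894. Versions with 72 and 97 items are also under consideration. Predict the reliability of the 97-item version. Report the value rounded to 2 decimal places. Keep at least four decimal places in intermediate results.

The 72-item form is not needed; work directly from the 34-item form with n = 97/34 = 2.8529.
r_{97} = n·r / (1 + (n − 1)·r) = 2.5505 / 2.6565 ≈ 0.9601

0.96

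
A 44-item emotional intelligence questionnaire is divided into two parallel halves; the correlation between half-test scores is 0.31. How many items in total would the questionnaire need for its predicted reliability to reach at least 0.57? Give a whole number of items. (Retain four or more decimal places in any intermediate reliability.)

65

Corrected full-test reliability: r_full = 2 × 0.31 / (1 + 0.31) ≈ 0.4733
Solve Spearman-Brown for n: n = 0.57(1 − 0.4733) / [0.4733(1 − 0.57)] = 1.4751
Items = 1.4751 × 44 ≈ 64.90 → 65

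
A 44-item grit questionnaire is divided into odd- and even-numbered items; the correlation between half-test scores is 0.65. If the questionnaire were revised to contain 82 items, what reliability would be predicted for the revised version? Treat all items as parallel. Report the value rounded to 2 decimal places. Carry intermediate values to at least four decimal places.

0.87

Full-test reliability from the split-half r: r_full = 2(0.65)/(1 + 0.65) = 0.7879
Length factor from 44 to 82 items: n = 82/44 = 1.8636
r_new = n·r_full / (1 + (n − 1)·r_full) = 1.4683 / 1.6804 ≈ 0.8738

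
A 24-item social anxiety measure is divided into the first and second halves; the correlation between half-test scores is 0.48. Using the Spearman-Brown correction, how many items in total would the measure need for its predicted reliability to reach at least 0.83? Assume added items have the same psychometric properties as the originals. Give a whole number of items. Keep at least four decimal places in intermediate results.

64

r_full = 2(0.48)/(1 + 0.48) = 0.6486
n = r_tgt(1 − r_full) / [r_full(1 − r_tgt)] = 0.83 × 0.3514 / (0.6486 × 0.17) ≈ 2.6452
Items = 2.6452 × 24 ≈ 63.48 → 64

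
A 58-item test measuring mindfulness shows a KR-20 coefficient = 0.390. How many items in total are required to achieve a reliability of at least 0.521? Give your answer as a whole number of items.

99

Invert Spearman-Brown to solve for n:
n = r*(1 − r) / [ r (1 − r*) ]
n = 0.521 × (1 − 0.390) / [ 0.390 × (1 − 0.521) ]
  = 0.317810 / 0.186810 = 1.7012
So the test needs 1.7012 × 58 ≈ 98.67 items; rounding up, 99.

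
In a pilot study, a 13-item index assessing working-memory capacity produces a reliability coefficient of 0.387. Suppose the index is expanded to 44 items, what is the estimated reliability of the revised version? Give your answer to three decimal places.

0.681

n = 44/13 = 3.3846
By Spearman-Brown, r_new = n r / (1 + (n − 1) r).
r_new = (3.3846 × 0.387) / (1 + (3.3846 − 1) × 0.387)
     = 1.3098 / 1.9228 = 0.6812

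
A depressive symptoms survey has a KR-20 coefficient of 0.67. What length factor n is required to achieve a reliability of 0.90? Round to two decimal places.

4.43

n = [0.90 × 0.33] / [0.67 × 0.10]
n = 0.2970 / 0.0670 ≈ 4.4328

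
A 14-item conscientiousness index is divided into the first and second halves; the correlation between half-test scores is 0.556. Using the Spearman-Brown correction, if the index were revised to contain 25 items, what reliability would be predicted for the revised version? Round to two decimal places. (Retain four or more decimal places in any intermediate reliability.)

0.82

Full-test reliability from the split-half r: r_full = 2(0.556)/(1 + 0.556) = 0.7147
Then adjust to 25 items: n = 25/14 = 1.7857
r_new = n·r_full / (1 + (n − 1)·r_full) = 1.2762 / 1.5615 ≈ 0.8173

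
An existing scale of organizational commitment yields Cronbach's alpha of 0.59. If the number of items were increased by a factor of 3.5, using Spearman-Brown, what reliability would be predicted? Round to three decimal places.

0.834

r_new = 3.5·0.59 / [1 + (3.5 − 1)·0.59]
     = 2.0650 / 2.4750 = 0.8343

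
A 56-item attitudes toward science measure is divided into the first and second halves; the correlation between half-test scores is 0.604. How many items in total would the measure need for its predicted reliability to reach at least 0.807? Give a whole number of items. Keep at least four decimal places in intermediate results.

r_full = 2(0.604)/(1 + 0.604) = 0.7531
n = r_tgt(1 − r_full) / [r_full(1 − r_tgt)] = 0.807 × 0.2469 / (0.7531 × 0.193) ≈ 1.3708
Items = 1.3708 × 56 ≈ 76.76 → 77

77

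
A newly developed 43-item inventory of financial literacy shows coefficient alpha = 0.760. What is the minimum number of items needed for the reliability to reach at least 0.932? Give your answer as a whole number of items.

187

Spearman-Brown solved for the length factor n:
n = r_target (1 − r_old) / [ r_old (1 − r_target) ]
n = [0.932 × 0.240] / [0.760 × 0.068]
n = 0.223680 / 0.051680 ≈ 4.3282
So the test needs 4.3282 × 43 ≈ 186.11 items; rounding up, 187.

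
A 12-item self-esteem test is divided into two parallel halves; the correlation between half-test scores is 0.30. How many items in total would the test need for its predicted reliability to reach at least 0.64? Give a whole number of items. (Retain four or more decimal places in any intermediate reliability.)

r_full = 2(0.30)/(1 + 0.30) = 0.4615
Solve Spearman-Brown for n: n = 0.64(1 − 0.4615) / [0.4615(1 − 0.64)] = 2.0744
Items = 2.0744 × 12 ≈ 24.89 → 25

25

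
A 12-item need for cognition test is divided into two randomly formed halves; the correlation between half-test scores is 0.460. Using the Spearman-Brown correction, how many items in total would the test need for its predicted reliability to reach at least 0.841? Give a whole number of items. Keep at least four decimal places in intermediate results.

38

r_full = 2(0.460)/(1 + 0.460) = 0.6301
n = r_tgt(1 − r_full) / [r_full(1 − r_tgt)] = 0.841 × 0.3699 / (0.6301 × 0.159) ≈ 3.1051
Items = 3.1051 × 12 ≈ 37.26 → 38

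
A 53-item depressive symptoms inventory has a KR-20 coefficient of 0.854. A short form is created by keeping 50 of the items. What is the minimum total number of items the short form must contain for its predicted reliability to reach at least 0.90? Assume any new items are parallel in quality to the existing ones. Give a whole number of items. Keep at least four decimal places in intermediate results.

82

First, r for the 50-item form: n = 50/53 = 0.9434, so r_50 = 0.9434·0.854/(1 + (0.9434 − 1)·0.854) = 0.8466
Then solve for n' with r_old = 0.8466, r_target = 0.90: n' = 0.90(1 − 0.8466)/[0.8466(1 − 0.90)] = 1.6308
Total items = 1.6308 × 50 = 81.54, rounded up to 82.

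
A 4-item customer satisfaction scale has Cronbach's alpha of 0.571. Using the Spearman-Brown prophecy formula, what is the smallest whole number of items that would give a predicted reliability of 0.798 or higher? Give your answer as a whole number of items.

Spearman-Brown solved for the length factor n:
n = r_target (1 − r_old) / [ r_old (1 − r_target) ]
n = 0.798(1 − 0.571) / [0.571(1 − 0.798)]
  = 0.342342 / 0.115342 = 2.9681
2.9681 × 4 = 11.87 → 12 items

12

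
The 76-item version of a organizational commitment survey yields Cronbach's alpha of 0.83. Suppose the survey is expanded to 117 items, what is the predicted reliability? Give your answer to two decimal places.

Length ratio n = 117/76 = 1.5395
Apply the Spearman-Brown prophecy formula, r' = nr / [1 + (n − 1)r]:
r_new = 1.5395·0.83 / [1 + (1.5395 − 1)·0.83]
     = 1.2778 / 1.4478 = 0.8826

0.88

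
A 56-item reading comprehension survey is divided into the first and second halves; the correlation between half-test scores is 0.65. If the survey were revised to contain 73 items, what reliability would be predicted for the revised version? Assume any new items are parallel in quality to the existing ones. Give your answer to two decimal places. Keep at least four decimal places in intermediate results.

0.83

First correct the split-half correlation to full-test reliability: r_full = 2 × 0.65 / (1 + 0.65) ≈ 0.7879
Then adjust to 73 items: n = 73/56 = 1.3036
r_new = n·r_full / (1 + (n − 1)·r_full) = 1.0271 / 1.2392 ≈ 0.8288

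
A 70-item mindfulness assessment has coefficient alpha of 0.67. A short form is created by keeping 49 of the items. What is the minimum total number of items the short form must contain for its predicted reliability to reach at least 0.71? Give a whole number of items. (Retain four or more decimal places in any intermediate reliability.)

First, r for the 49-item form: n = 49/70 = 0.7000, so r_49 = 0.7000·0.67/(1 + (0.7000 − 1)·0.67) = 0.5870
Length factor from the short form to reach 0.71: n' = 0.71(1 − 0.5870) / [0.5870(1 − 0.71)] ≈ 1.7226
Items = 1.7226 × 49 ≈ 84.41 → 85

85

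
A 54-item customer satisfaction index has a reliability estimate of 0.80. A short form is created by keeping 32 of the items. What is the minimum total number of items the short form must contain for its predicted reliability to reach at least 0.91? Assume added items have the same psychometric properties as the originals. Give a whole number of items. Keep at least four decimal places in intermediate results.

137

First, r for the 32-item form: n = 32/54 = 0.5926, so r_32 = 0.5926·0.80/(1 + (0.5926 − 1)·0.80) = 0.7033
Then solve for n' with r_old = 0.7033, r_target = 0.91: n' = 0.91(1 − 0.7033)/[0.7033(1 − 0.91)] = 4.2656
Items = 4.2656 × 32 ≈ 136.50 → 137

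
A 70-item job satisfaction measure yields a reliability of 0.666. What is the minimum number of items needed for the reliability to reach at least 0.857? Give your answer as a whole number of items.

211

n = 0.857 × (1 − 0.666) / [ 0.666 × (1 − 0.857) ]
  = 0.286238 / 0.095238 = 3.0055
Items needed = n × 70 = 3.0055 × 70 ≈ 210.38 → round up to 211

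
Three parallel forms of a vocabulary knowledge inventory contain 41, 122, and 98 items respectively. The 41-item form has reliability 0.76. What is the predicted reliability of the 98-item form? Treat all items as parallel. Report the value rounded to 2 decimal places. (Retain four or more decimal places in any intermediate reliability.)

0.88

The 122-item form is not needed; work directly from the 41-item form with n = 98/41 = 2.3902.
r_{98} = n·r / (1 + (n − 1)·r) = 1.8166 / 2.0566 ≈ 0.8833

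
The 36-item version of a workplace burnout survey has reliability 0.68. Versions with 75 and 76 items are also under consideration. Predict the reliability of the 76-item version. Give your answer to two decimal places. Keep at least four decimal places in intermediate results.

0.82

Only the ratio of lengths matters: n = 76/36 = 2.1111
r_{76} = n·r / (1 + (n − 1)·r) = 1.4355 / 1.7555 ≈ 0.8177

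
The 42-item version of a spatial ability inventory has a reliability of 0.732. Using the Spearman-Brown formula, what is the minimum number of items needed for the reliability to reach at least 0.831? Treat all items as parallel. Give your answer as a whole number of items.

n = [0.831 × 0.268] / [0.732 × 0.169]
  = 0.222708 / 0.123708 = 1.8003
1.8003 × 42 = 75.61 → 76 items

76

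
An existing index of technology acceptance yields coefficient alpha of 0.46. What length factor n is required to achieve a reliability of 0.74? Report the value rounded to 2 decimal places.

3.34

n = [0.74 × 0.54] / [0.46 × 0.26]
n = 0.3996 / 0.1196 ≈ 3.3411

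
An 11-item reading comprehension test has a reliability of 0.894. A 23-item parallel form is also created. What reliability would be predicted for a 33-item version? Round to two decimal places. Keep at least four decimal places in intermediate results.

The 23-item form is not needed; work directly from the 11-item form with n = 33/11 = 3.0000.
r_{33} = n·r / (1 + (n − 1)·r) = 2.6820 / 2.7880 ≈ 0.9620

0.96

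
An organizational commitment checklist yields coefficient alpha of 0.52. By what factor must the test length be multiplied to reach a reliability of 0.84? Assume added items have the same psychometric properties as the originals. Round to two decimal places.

n = 0.84(1 − 0.52) / [0.52(1 − 0.84)]
  = 0.4032 / 0.0832 = 4.8462

4.85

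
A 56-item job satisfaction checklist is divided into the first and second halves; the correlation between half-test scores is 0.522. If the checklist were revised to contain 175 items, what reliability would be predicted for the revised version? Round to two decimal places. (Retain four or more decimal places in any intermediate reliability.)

Spearman-Brown correction (n = 2): r_full = 2·0.522/(1 + 0.522) = 0.6859
Then adjust to 175 items: n = 175/56 = 3.1250
r_new = n·r_full / (1 + (n − 1)·r_full) = 2.1434 / 2.4575 ≈ 0.8722

0.87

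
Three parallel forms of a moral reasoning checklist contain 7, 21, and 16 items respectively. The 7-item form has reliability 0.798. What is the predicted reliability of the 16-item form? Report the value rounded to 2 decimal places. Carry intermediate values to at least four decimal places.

Only the ratio of lengths matters: n = 16/7 = 2.2857
r_{16} = n·r / (1 + (n − 1)·r) = 1.8240 / 2.0260 ≈ 0.9003

0.90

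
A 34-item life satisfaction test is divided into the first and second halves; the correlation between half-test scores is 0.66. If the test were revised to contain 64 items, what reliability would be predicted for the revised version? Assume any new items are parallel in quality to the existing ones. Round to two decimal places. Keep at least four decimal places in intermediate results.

0.88

Spearman-Brown correction (n = 2): r_full = 2·0.66/(1 + 0.66) = 0.7952
Then adjust to 64 items: n = 64/34 = 1.8824
r_new = n·r_full / (1 + (n − 1)·r_full) = 1.4969 / 1.7017 ≈ 0.8796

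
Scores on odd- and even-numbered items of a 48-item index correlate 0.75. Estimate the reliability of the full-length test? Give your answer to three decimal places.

0.857

Apply the Spearman-Brown correction with n = 2:
r_full = 2r_hh / (1 + r_hh) = 2 × 0.75 / (1 + 0.75)
r_full = 1.5000 / 1.7500 ≈ 0.8571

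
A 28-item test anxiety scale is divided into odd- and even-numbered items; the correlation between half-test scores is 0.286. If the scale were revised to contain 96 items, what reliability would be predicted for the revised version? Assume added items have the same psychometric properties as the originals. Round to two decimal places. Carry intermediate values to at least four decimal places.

First correct the split-half correlation to full-test reliability: r_full = 2 × 0.286 / (1 + 0.286) ≈ 0.4448
Then adjust to 96 items: n = 96/28 = 3.4286
r_new = n·r_full / (1 + (n − 1)·r_full) = 1.5250 / 2.0802 ≈ 0.7331

0.73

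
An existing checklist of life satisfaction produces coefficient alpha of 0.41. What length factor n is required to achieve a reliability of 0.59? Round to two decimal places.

Spearman-Brown solved for the length factor n:
n = r_target (1 − r_old) / [ r_old (1 − r_target) ]
n = [0.59 × 0.59] / [0.41 × 0.41]
  = 0.3481 / 0.1681 = 2.0708

2.07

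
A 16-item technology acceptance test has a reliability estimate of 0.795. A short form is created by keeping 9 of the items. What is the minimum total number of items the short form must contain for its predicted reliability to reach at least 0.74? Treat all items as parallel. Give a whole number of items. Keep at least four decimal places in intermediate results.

Short-form reliability: n = 9/16 = 0.5625; r_9 = n·r/(1+(n−1)r) ≈ 0.6857
Length factor from the short form to reach 0.74: n' = 0.74(1 − 0.6857) / [0.6857(1 − 0.74)] ≈ 1.3046
Total items = 1.3046 × 9 = 11.74, rounded up to 12.

12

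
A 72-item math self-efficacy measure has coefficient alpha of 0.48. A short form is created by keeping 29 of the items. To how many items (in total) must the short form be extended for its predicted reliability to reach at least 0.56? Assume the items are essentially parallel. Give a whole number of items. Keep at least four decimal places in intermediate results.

First, r for the 29-item form: n = 29/72 = 0.4028, so r_29 = 0.4028·0.48/(1 + (0.4028 − 1)·0.48) = 0.2710
Length factor from the short form to reach 0.56: n' = 0.56(1 − 0.2710) / [0.2710(1 − 0.56)] ≈ 3.4237
Total items = 3.4237 × 29 = 99.29, rounded up to 100.

100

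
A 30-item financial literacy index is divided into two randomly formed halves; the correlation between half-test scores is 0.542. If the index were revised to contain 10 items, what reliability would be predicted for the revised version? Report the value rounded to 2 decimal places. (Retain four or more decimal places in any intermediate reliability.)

Full-test reliability from the split-half r: r_full = 2(0.542)/(1 + 0.542) = 0.7030
Then adjust to 10 items: n = 10/30 = 0.3333
r_new = n·r_full / (1 + (n − 1)·r_full) = 0.2343 / 0.5313 ≈ 0.4410

0.44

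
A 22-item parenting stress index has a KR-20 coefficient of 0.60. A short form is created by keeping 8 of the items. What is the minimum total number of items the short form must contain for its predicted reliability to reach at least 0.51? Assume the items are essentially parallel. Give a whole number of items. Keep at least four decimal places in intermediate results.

16

Short-form reliability: n = 8/22 = 0.3636; r_8 = n·r/(1+(n−1)r) ≈ 0.3529
Length factor from the short form to reach 0.51: n' = 0.51(1 − 0.3529) / [0.3529(1 − 0.51)] ≈ 1.9085
Total items = 1.9085 × 8 = 15.27, rounded up to 16.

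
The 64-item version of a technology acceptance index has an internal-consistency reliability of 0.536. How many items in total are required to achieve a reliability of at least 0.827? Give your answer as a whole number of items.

Spearman-Brown solved for the length factor n:
n = r*(1 − r) / [ r (1 − r*) ]
n = 0.827(1 − 0.536) / [0.536(1 − 0.827)]
  = 0.383728 / 0.092728 = 4.1382
Items needed = n × 64 = 4.1382 × 64 ≈ 264.84 → round up to 265

265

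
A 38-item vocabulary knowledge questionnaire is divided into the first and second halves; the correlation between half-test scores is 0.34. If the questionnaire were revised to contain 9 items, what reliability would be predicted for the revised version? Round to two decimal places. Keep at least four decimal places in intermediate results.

Full-test reliability from the split-half r: r_full = 2(0.34)/(1 + 0.34) = 0.5075
Then adjust to 9 items: n = 9/38 = 0.2368
r_new = n·r_full / (1 + (n − 1)·r_full) = 0.1202 / 0.6127 ≈ 0.1962

0.20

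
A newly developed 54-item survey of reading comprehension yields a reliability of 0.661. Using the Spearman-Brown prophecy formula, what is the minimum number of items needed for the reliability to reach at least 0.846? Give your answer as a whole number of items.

Spearman-Brown solved for the length factor n:
n = r*(1 − r) / [ r (1 − r*) ]
n = [0.846 × 0.339] / [0.661 × 0.154]
n = 0.286794 / 0.101794 ≈ 2.8174
So the test needs 2.8174 × 54 ≈ 152.14 items; rounding up, 153.

153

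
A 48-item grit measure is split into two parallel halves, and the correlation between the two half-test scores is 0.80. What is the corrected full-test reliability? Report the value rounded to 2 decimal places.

0.89

Apply the Spearman-Brown correction with n = 2:
r_full = 2r_hh / (1 + r_hh) = 2 × 0.80 / (1 + 0.80)
       = 1.6000 / 1.8000 = 0.8889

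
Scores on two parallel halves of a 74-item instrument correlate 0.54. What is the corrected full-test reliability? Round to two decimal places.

0.70

Apply the Spearman-Brown correction with n = 2:
r_full = 2r_hh / (1 + r_hh) = 2 × 0.54 / (1 + 0.54)
       = 1.0800 / 1.5400 = 0.7013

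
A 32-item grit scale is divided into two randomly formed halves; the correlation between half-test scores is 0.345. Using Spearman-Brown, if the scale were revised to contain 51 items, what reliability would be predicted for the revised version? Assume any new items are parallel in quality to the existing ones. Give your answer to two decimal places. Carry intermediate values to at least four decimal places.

0.63

Spearman-Brown correction (n = 2): r_full = 2·0.345/(1 + 0.345) = 0.5130
Then adjust to 51 items: n = 51/32 = 1.5938
r_new = n·r_full / (1 + (n − 1)·r_full) = 0.8176 / 1.3046 ≈ 0.6267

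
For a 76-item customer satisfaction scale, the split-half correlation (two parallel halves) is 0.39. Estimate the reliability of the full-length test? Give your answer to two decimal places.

r_full = 2r_hh / (1 + r_hh) = 2 × 0.39 / (1 + 0.39)
       = 0.7800 / 1.3900 = 0.5612

0.56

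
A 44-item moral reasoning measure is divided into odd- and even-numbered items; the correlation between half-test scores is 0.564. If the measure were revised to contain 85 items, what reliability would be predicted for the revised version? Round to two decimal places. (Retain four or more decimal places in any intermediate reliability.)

0.83

Full-test reliability from the split-half r: r_full = 2(0.564)/(1 + 0.564) = 0.7212
Length factor from 44 to 85 items: n = 85/44 = 1.9318
r_new = n·r_full / (1 + (n − 1)·r_full) = 1.3932 / 1.6720 ≈ 0.8333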